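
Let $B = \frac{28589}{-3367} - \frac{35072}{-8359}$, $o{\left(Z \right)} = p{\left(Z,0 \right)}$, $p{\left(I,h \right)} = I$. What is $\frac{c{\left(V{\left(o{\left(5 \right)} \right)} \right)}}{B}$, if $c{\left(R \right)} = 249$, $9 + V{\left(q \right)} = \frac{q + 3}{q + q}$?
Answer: $- \frac{179693423}{3099693} \approx -57.971$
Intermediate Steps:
$o{\left(Z \right)} = Z$
$V{\left(q \right)} = -9 + \frac{3 + q}{2 q}$ ($V{\left(q \right)} = -9 + \frac{q + 3}{q + q} = -9 + \frac{3 + q}{2 q}$)
$B = - \frac{9299079}{2164981}$ ($B = 28589 \left(- \frac{1}{3367}\right) - - \frac{35072}{8359} = - \frac{28589}{3367} + \frac{35072}{8359} = - \frac{9299079}{2164981} \approx -4.2952$)
$\frac{c{\left(V{\left(o{\left(5 \right)} \right)} \right)}}{B} = \frac{249}{- \frac{9299079}{2164981}} = 249 \left(- \frac{2164981}{9299079}\right) = - \frac{179693423}{3099693}$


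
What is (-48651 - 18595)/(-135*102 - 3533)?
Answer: 67246/17303 ≈ 3.8864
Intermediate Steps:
(-48651 - 18595)/(-135*102 - 3533) = -67246/(-13770 - 3533) = -67246/(-17303) = -67246*(-1/17303) = 67246/17303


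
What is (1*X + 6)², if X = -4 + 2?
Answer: 16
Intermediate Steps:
X = -2
(1*X + 6)² = (1*(-2) + 6)² = (-2 + 6)² = 4² = 16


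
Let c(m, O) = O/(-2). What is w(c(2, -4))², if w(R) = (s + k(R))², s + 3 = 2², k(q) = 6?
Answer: 2401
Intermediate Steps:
c(m, O) = -O/2 (c(m, O) = O*(-½) = -O/2)
s = 1 (s = -3 + 2² = -3 + 4 = 1)
w(R) = 49 (w(R) = (1 + 6)² = 7² = 49)
w(c(2, -4))² = 49² = 2401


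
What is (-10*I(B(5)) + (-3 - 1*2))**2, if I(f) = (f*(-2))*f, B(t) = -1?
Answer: 225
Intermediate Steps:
I(f) = -2*f**2 (I(f) = (-2*f)*f = -2*f**2)
(-10*I(B(5)) + (-3 - 1*2))**2 = (-(-20)*(-1)**2 + (-3 - 1*2))**2 = (-(-20) + (-3 - 2))**2 = (-10*(-2) - 5)**2 = (20 - 5)**2 = 15**2 = 225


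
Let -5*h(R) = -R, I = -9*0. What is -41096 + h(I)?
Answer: -41096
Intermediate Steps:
I = 0
h(R) = R/5 (h(R) = -(-1)*R/5 = R/5)
-41096 + h(I) = -41096 + (⅕)*0 = -41096 + 0 = -41096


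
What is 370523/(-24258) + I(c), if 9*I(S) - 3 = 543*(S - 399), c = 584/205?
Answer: -118931958011/4972890 ≈ -23916.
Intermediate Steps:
c = 584/205 (c = 584*(1/205) = 584/205 ≈ 2.8488)
I(S) = -72218/3 + 181*S/3 (I(S) = ⅓ + (543*(S - 399))/9 = ⅓ + (543*(-399 + S))/9 = ⅓ + (-216657 + 543*S)/9 = ⅓ + (-24073 + 181*S/3) = -72218/3 + 181*S/3)
370523/(-24258) + I(c) = 370523/(-24258) + (-72218/3 + (181/3)*(584/205)) = 370523*(-1/24258) + (-72218/3 + 105704/615) = -370523/24258 - 4899662/205 = -118931958011/4972890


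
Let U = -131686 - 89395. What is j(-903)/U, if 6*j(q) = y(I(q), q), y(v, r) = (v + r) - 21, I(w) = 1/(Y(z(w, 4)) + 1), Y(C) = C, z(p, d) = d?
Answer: 4619/6632430 ≈ 0.00069643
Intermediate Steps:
I(w) = 1/5 (I(w) = 1/(4 + 1) = 1/5)
y(v, r) = -21 + r + v (y(v, r) = (r + v) - 21 = -21 + r + v)
j(q) = -52/15 + q/6 (j(q) = (-21 + q + 1/5)/6 = (-104/5 + q)/6 = -52/15 + q/6)
U = -221081
j(-903)/U = (-52/15 + (1/6)*(-903))/(-221081) = (-52/15 - 301/2)*(-1/221081) = -4619/30*(-1/221081) = 4619/6632430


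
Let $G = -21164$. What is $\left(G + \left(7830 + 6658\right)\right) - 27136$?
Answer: $-33812$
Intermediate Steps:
$\left(G + \left(7830 + 6658\right)\right) - 27136 = \left(-21164 + \left(7830 + 6658\right)\right) - 27136 = \left(-21164 + 14488\right) - 27136 = -6676 - 27136 = -33812$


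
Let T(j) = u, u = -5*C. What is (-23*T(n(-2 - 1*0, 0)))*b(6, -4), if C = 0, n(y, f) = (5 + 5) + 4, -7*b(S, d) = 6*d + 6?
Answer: 0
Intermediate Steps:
b(S, d) = -6/7 - 6*d/7 (b(S, d) = -(6*d + 6)/7 = -(6 + 6*d)/7 = -6/7 - 6*d/7)
n(y, f) = 14 (n(y, f) = 10 + 4 = 14)
u = 0 (u = -5*0 = 0)
T(j) = 0
(-23*T(n(-2 - 1*0, 0)))*b(6, -4) = (-23*0)*(-6/7 - 6/7*(-4)) = 0*(-6/7 + 24/7) = 0*(18/7) = 0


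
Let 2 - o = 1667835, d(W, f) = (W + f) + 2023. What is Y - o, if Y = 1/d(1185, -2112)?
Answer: 1827944969/1096 ≈ 1.6678e+6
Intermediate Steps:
d(W, f) = 2023 + W + f
o = -1667833 (o = 2 - 1*1667835 = 2 - 1667835 = -1667833)
Y = 1/1096 (Y = 1/(2023 + 1185 - 2112) = 1/1096 ≈ 0.00091241)
Y - o = 1/1096 - 1*(-1667833) = 1/1096 + 1667833 = 1827944969/1096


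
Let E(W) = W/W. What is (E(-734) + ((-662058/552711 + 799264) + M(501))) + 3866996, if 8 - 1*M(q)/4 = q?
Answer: 859334391807/184237 ≈ 4.6643e+6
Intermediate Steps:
M(q) = 32 - 4*q
E(W) = 1
(E(-734) + ((-662058/552711 + 799264) + M(501))) + 3866996 = (1 + ((-662058/552711 + 799264) + (32 - 4*501))) + 3866996 = (1 + ((-662058*1/552711 + 799264) + (32 - 2004))) + 3866996 = (1 + ((-220686/184237 + 799264) - 1972)) + 3866996 = (1 + (147253780882/184237 - 1972)) + 3866996 = (1 + 146890465518/184237) + 3866996 = 146890649755/184237 + 3866996 = 859334391807/184237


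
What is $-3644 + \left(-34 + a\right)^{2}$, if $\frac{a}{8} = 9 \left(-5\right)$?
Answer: $151592$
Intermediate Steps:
$a = -360$ ($a = 8 \cdot 9 \left(-5\right) = 8 \left(-45\right) = -360$)
$-3644 + \left(-34 + a\right)^{2} = -3644 + \left(-34 - 360\right)^{2} = -3644 + \left(-394\right)^{2} = -3644 + 155236 = 151592$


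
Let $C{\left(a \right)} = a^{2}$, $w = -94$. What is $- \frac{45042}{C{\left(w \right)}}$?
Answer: $- \frac{22521}{4418} \approx -5.0976$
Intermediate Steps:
$- \frac{45042}{C{\left(w \right)}} = - \frac{45042}{\left(-94\right)^{2}} = - \frac{45042}{8836} = \left(-45042\right) \frac{1}{8836} = - \frac{22521}{4418}$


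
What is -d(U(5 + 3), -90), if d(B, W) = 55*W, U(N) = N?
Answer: 4950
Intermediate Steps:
-d(U(5 + 3), -90) = -55*(-90) = -1*(-4950) = 4950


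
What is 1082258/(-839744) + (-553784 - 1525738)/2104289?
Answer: -2011824863465/883532031008 ≈ -2.2770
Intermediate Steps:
1082258/(-839744) + (-553784 - 1525738)/2104289 = 1082258*(-1/839744) - 2079522*1/2104289 = -541129/419872 - 2079522/2104289 = -2011824863465/883532031008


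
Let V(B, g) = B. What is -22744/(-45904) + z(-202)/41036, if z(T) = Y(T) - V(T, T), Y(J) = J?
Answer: 2843/5738 ≈ 0.49547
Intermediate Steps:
z(T) = 0 (z(T) = T - T = 0)
-22744/(-45904) + z(-202)/41036 = -22744/(-45904) + 0/41036 = -22744*(-1/45904) + 0*(1/41036) = 2843/5738 + 0 = 2843/5738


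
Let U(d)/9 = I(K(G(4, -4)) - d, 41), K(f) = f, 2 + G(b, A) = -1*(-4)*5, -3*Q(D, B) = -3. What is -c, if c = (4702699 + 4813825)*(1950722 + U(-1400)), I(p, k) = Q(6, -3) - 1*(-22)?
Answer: -18566062650796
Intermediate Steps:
Q(D, B) = 1 (Q(D, B) = -1/3*(-3) = 1)
G(b, A) = 18 (G(b, A) = -2 - 1*(-4)*5 = -2 + 4*5 = -2 + 20 = 18)
I(p, k) = 23 (I(p, k) = 1 - 1*(-22) = 1 + 22 = 23)
U(d) = 207 (U(d) = 9*23 = 207)
c = 18566062650796 (c = (4702699 + 4813825)*(1950722 + 207) = 9516524*1950929 = 18566062650796)
-c = -1*18566062650796 = -18566062650796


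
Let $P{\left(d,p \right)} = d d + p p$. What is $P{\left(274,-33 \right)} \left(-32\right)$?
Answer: $-2437280$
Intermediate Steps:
$P{\left(d,p \right)} = d^{2} + p^{2}$
$P{\left(274,-33 \right)} \left(-32\right) = \left(274^{2} + \left(-33\right)^{2}\right) \left(-32\right) = \left(75076 + 1089\right) \left(-32\right) = 76165 \left(-32\right) = -2437280$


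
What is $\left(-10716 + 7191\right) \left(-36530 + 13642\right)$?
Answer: $80680200$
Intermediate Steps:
$\left(-10716 + 7191\right) \left(-36530 + 13642\right) = \left(-3525\right) \left(-22888\right) = 80680200$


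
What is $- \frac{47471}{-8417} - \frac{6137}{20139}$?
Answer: $\frac{904363340}{169509963} \approx 5.3352$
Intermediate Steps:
$- \frac{47471}{-8417} - \frac{6137}{20139} = \left(-47471\right) \left(- \frac{1}{8417}\right) - \frac{6137}{20139} = \frac{47471}{8417} - \frac{6137}{20139} = \frac{904363340}{169509963}$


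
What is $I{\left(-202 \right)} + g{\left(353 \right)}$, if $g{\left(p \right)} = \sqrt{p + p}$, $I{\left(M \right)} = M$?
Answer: $-202 + \sqrt{706} \approx -175.43$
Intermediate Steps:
$g{\left(p \right)} = \sqrt{2} \sqrt{p}$ ($g{\left(p \right)} = \sqrt{2 p} = \sqrt{2} \sqrt{p}$)
$I{\left(-202 \right)} + g{\left(353 \right)} = -202 + \sqrt{2} \sqrt{353} = -202 + \sqrt{706}$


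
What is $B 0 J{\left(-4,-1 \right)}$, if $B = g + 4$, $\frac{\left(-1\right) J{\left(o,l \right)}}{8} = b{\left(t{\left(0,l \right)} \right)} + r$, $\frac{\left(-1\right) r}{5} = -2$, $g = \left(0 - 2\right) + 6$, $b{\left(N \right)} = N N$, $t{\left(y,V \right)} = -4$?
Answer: $0$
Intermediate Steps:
$b{\left(N \right)} = N^{2}$
$g = 4$ ($g = -2 + 6 = 4$)
$r = 10$ ($r = \left(-5\right) \left(-2\right) = 10$)
$J{\left(o,l \right)} = -208$ ($J{\left(o,l \right)} = - 8 \left(\left(-4\right)^{2} + 10\right) = - 8 \left(16 + 10\right) = \left(-8\right) 26 = -208$)
$B = 8$ ($B = 4 + 4 = 8$)
$B 0 J{\left(-4,-1 \right)} = 8 \cdot 0 \left(-208\right) = 0 \left(-208\right) = 0$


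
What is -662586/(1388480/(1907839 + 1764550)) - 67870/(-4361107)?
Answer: -5305883082524908739/3027654923680 ≈ -1.7525e+6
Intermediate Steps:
-662586/(1388480/(1907839 + 1764550)) - 67870/(-4361107) = -662586/(1388480/3672389) - 67870*(-1/4361107) = -662586/(1388480*(1/3672389)) + 67870/4361107 = -662586/1388480/3672389 + 67870/4361107 = -662586*3672389/1388480 + 67870/4361107 = -1216636768977/694240 + 67870/4361107 = -5305883082524908739/3027654923680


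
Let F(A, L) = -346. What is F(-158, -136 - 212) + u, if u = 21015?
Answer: 20669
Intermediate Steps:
F(-158, -136 - 212) + u = -346 + 21015 = 20669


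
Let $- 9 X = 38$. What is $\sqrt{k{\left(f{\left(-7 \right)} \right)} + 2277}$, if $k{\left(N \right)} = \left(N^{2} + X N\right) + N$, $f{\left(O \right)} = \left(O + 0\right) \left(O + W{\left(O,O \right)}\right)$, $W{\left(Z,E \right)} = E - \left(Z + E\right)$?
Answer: $3 \sqrt{253} \approx 47.718$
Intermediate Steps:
$X = - \frac{38}{9}$ ($X = \left(- \frac{1}{9}\right) 38 = - \frac{38}{9} \approx -4.2222$)
$W{\left(Z,E \right)} = - Z$ ($W{\left(Z,E \right)} = E - \left(E + Z\right) = - Z$)
$f{\left(O \right)} = 0$ ($f{\left(O \right)} = \left(O + 0\right) \left(O - O\right) = O 0 = 0$)
$k{\left(N \right)} = N^{2} - \frac{29 N}{9}$ ($k{\left(N \right)} = \left(N^{2} - \frac{38 N}{9}\right) + N = N^{2} - \frac{29 N}{9}$)
$\sqrt{k{\left(f{\left(-7 \right)} \right)} + 2277} = \sqrt{\frac{1}{9} \cdot 0 \left(-29 + 9 \cdot 0\right) + 2277} = \sqrt{\frac{1}{9} \cdot 0 \left(-29 + 0\right) + 2277} = \sqrt{\frac{1}{9} \cdot 0 \left(-29\right) + 2277} = \sqrt{0 + 2277} = \sqrt{2277} = 3 \sqrt{253}$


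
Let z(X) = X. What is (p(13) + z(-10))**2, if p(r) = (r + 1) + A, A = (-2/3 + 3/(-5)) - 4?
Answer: 361/225 ≈ 1.6044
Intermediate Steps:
A = -79/15 (A = (-2*1/3 + 3*(-1/5)) - 4 = (-2/3 - 3/5) - 4 = -19/15 - 4 = -79/15 ≈ -5.2667)
p(r) = -64/15 + r (p(r) = (r + 1) - 79/15 = (1 + r) - 79/15 = -64/15 + r)
(p(13) + z(-10))**2 = ((-64/15 + 13) - 10)**2 = (131/15 - 10)**2 = (-19/15)**2 = 361/225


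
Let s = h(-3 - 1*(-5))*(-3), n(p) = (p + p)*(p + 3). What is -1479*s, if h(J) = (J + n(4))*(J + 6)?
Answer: 2058768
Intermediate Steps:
n(p) = 2*p*(3 + p) (n(p) = (2*p)*(3 + p) = 2*p*(3 + p))
h(J) = (6 + J)*(56 + J) (h(J) = (J + 2*4*(3 + 4))*(J + 6) = (J + 2*4*7)*(6 + J) = (J + 56)*(6 + J) = (56 + J)*(6 + J) = (6 + J)*(56 + J))
s = -1392 (s = (336 + (-3 - 1*(-5))**2 + 62*(-3 - 1*(-5)))*(-3) = (336 + (-3 + 5)**2 + 62*(-3 + 5))*(-3) = (336 + 2**2 + 62*2)*(-3) = (336 + 4 + 124)*(-3) = 464*(-3) = -1392)
-1479*s = -1479*(-1392) = 2058768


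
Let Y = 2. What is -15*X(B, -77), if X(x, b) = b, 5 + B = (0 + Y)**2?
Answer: 1155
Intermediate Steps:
B = -1 (B = -5 + (0 + 2)**2 = -5 + 2**2 = -5 + 4 = -1)
-15*X(B, -77) = -15*(-77) = 1155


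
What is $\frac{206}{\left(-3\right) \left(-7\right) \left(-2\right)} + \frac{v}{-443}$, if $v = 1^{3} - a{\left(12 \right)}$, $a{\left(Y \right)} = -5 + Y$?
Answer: $- \frac{45503}{9303} \approx -4.8912$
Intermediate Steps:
$v = -6$ ($v = 1^{3} - \left(-5 + 12\right) = 1 - 7 = -6$)
$\frac{206}{\left(-3\right) \left(-7\right) \left(-2\right)} + \frac{v}{-443} = \frac{206}{\left(-3\right) \left(-7\right) \left(-2\right)} - \frac{6}{-443} = \frac{206}{21 \left(-2\right)} - - \frac{6}{443} = \frac{206}{-42} + \frac{6}{443} = 206 \left(- \frac{1}{42}\right) + \frac{6}{443} = - \frac{103}{21} + \frac{6}{443} = - \frac{45503}{9303}$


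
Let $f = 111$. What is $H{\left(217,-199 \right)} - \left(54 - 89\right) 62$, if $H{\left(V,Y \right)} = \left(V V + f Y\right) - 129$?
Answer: $27041$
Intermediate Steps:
$H{\left(V,Y \right)} = -129 + V^{2} + 111 Y$ ($H{\left(V,Y \right)} = \left(V V + 111 Y\right) - 129 = \left(V^{2} + 111 Y\right) - 129 = -129 + V^{2} + 111 Y$)
$H{\left(217,-199 \right)} - \left(54 - 89\right) 62 = \left(-129 + 217^{2} + 111 \left(-199\right)\right) - \left(54 - 89\right) 62 = \left(-129 + 47089 - 22089\right) - \left(-35\right) 62 = 24871 - -2170 = 24871 + 2170 = 27041$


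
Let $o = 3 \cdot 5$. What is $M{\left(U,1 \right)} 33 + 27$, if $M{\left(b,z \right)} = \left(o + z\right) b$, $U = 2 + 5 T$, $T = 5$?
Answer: $14283$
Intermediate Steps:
$o = 15$
$U = 27$ ($U = 2 + 5 \cdot 5 = 2 + 25 = 27$)
$M{\left(b,z \right)} = b \left(15 + z\right)$ ($M{\left(b,z \right)} = \left(15 + z\right) b = b \left(15 + z\right)$)
$M{\left(U,1 \right)} 33 + 27 = 27 \left(15 + 1\right) 33 + 27 = 27 \cdot 16 \cdot 33 + 27 = 432 \cdot 33 + 27 = 14256 + 27 = 14283$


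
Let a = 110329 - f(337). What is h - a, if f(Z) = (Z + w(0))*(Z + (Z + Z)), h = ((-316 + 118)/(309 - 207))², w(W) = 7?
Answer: 68625584/289 ≈ 2.3746e+5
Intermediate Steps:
h = 1089/289 (h = (-198/102)² = (-198*1/102)² = (-33/17)² = 1089/289 ≈ 3.7682)
f(Z) = 3*Z*(7 + Z) (f(Z) = (Z + 7)*(Z + (Z + Z)) = (7 + Z)*(Z + 2*Z) = (7 + Z)*(3*Z) = 3*Z*(7 + Z))
a = -237455 (a = 110329 - 3*337*(7 + 337) = 110329 - 3*337*344 = 110329 - 1*347784 = 110329 - 347784 = -237455)
h - a = 1089/289 - 1*(-237455) = 1089/289 + 237455 = 68625584/289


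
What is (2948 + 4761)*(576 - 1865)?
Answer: -9936901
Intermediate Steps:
(2948 + 4761)*(576 - 1865) = 7709*(-1289) = -9936901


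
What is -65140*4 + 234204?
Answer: -26356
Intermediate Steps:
-65140*4 + 234204 = -260560 + 234204 = -26356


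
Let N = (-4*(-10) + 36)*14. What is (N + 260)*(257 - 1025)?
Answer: -1016832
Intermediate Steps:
N = 1064 (N = (40 + 36)*14 = 76*14 = 1064)
(N + 260)*(257 - 1025) = (1064 + 260)*(257 - 1025) = 1324*(-768) = -1016832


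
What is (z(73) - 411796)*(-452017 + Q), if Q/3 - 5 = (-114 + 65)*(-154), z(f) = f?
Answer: 176779034172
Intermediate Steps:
Q = 22653 (Q = 15 + 3*((-114 + 65)*(-154)) = 15 + 3*(-49*(-154)) = 15 + 3*7546 = 15 + 22638 = 22653)
(z(73) - 411796)*(-452017 + Q) = (73 - 411796)*(-452017 + 22653) = -411723*(-429364) = 176779034172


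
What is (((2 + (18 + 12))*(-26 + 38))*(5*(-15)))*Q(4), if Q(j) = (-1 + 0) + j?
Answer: -86400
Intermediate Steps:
Q(j) = -1 + j
(((2 + (18 + 12))*(-26 + 38))*(5*(-15)))*Q(4) = (((2 + (18 + 12))*(-26 + 38))*(5*(-15)))*(-1 + 4) = (((2 + 30)*12)*(-75))*3 = ((32*12)*(-75))*3 = (384*(-75))*3 = -28800*3 = -86400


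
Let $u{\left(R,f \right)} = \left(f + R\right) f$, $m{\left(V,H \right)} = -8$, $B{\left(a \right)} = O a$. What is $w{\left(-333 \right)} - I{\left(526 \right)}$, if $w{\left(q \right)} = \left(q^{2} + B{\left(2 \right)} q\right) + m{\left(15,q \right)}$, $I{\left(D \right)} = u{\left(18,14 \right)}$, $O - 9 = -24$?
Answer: $120423$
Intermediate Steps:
$O = -15$ ($O = 9 - 24 = -15$)
$B{\left(a \right)} = - 15 a$
$u{\left(R,f \right)} = f \left(R + f\right)$ ($u{\left(R,f \right)} = \left(R + f\right) f = f \left(R + f\right)$)
$I{\left(D \right)} = 448$ ($I{\left(D \right)} = 14 \left(18 + 14\right) = 14 \cdot 32 = 448$)
$w{\left(q \right)} = -8 + q^{2} - 30 q$ ($w{\left(q \right)} = \left(q^{2} + \left(-15\right) 2 q\right) - 8 = \left(q^{2} - 30 q\right) - 8 = -8 + q^{2} - 30 q$)
$w{\left(-333 \right)} - I{\left(526 \right)} = \left(-8 + \left(-333\right)^{2} - -9990\right) - 448 = \left(-8 + 110889 + 9990\right) - 448 = 120871 - 448 = 120423$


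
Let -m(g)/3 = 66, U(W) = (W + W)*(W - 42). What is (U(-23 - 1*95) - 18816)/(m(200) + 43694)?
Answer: 2368/5437 ≈ 0.43553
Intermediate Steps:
U(W) = 2*W*(-42 + W) (U(W) = (2*W)*(-42 + W) = 2*W*(-42 + W))
m(g) = -198 (m(g) = -3*66 = -198)
(U(-23 - 1*95) - 18816)/(m(200) + 43694) = (2*(-23 - 1*95)*(-42 + (-23 - 1*95)) - 18816)/(-198 + 43694) = (2*(-23 - 95)*(-42 + (-23 - 95)) - 18816)/43496 = (2*(-118)*(-42 - 118) - 18816)*(1/43496) = (2*(-118)*(-160) - 18816)*(1/43496) = (37760 - 18816)*(1/43496) = 18944*(1/43496) = 2368/5437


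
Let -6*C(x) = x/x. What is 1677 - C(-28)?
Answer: 10063/6 ≈ 1677.2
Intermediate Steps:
C(x) = -⅙ (C(x) = -x/(6*x) = -⅙*1 = -⅙)
1677 - C(-28) = 1677 - 1*(-⅙) = 1677 + ⅙ = 10063/6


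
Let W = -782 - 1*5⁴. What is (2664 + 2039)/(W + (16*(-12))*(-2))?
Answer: -4703/1023 ≈ -4.5973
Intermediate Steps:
W = -1407 (W = -782 - 1*625 = -782 - 625 = -1407)
(2664 + 2039)/(W + (16*(-12))*(-2)) = (2664 + 2039)/(-1407 + (16*(-12))*(-2)) = 4703/(-1407 - 192*(-2)) = 4703/(-1407 + 384) = 4703/(-1023) = 4703*(-1/1023) = -4703/1023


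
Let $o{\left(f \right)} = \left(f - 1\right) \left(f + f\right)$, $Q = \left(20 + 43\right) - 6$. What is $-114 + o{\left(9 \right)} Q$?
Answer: $8094$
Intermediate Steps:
$Q = 57$ ($Q = 63 - 6 = 57$)
$o{\left(f \right)} = 2 f \left(-1 + f\right)$ ($o{\left(f \right)} = \left(-1 + f\right) 2 f = 2 f \left(-1 + f\right)$)
$-114 + o{\left(9 \right)} Q = -114 + 2 \cdot 9 \left(-1 + 9\right) 57 = -114 + 2 \cdot 9 \cdot 8 \cdot 57 = -114 + 144 \cdot 57 = -114 + 8208 = 8094$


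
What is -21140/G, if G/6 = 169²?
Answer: -10570/85683 ≈ -0.12336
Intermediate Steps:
G = 171366 (G = 6*169² = 6*28561 = 171366)
-21140/G = -21140/171366 = -21140*1/171366 = -10570/85683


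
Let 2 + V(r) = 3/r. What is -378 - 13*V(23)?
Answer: -8135/23 ≈ -353.70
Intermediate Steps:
V(r) = -2 + 3/r
-378 - 13*V(23) = -378 - 13*(-2 + 3/23) = -378 - 13*(-43/23) = -378 + 559/23 = -8135/23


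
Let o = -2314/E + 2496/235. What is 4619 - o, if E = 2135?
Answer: 462536521/100345 ≈ 4609.5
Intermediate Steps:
o = 957034/100345 (o = -2314/2135 + 2496/235 = 957034/100345 ≈ 9.5374)
4619 - o = 4619 - 1*957034/100345 = 4619 - 957034/100345 = 462536521/100345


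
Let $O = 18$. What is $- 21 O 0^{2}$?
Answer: $0$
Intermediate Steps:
$- 21 O 0^{2} = \left(-21\right) 18 \cdot 0^{2} = \left(-378\right) 0 = 0$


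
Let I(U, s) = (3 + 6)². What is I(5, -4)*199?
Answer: 16119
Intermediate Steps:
I(U, s) = 81 (I(U, s) = 9² = 81)
I(5, -4)*199 = 81*199 = 16119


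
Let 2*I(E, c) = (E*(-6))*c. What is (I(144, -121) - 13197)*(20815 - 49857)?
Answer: -1134816150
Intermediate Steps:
I(E, c) = -3*E*c (I(E, c) = ((E*(-6))*c)/2 = ((-6*E)*c)/2 = (-6*E*c)/2 = -3*E*c)
(I(144, -121) - 13197)*(20815 - 49857) = (-3*144*(-121) - 13197)*(20815 - 49857) = (52272 - 13197)*(-29042) = 39075*(-29042) = -1134816150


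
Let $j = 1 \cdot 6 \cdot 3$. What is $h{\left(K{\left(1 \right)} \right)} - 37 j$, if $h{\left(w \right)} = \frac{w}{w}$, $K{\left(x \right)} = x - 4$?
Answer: $-665$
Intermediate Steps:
$K{\left(x \right)} = -4 + x$
$j = 18$ ($j = 6 \cdot 3 = 18$)
$h{\left(w \right)} = 1$
$h{\left(K{\left(1 \right)} \right)} - 37 j = 1 - 666 = -665$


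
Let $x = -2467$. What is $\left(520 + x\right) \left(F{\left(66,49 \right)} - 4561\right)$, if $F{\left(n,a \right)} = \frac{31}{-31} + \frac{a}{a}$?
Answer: $8880267$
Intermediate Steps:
$F{\left(n,a \right)} = 0$ ($F{\left(n,a \right)} = 31 \left(- \frac{1}{31}\right) + 1 = -1 + 1 = 0$)
$\left(520 + x\right) \left(F{\left(66,49 \right)} - 4561\right) = \left(520 - 2467\right) \left(0 - 4561\right) = \left(-1947\right) \left(-4561\right) = 8880267$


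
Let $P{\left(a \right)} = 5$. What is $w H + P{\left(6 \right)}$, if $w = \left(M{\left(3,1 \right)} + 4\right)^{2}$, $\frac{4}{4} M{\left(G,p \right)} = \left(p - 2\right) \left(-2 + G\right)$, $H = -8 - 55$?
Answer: $-562$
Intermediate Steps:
$H = -63$
$M{\left(G,p \right)} = \left(-2 + G\right) \left(-2 + p\right)$ ($M{\left(G,p \right)} = \left(p - 2\right) \left(-2 + G\right) = \left(-2 + p\right) \left(-2 + G\right) = \left(-2 + G\right) \left(-2 + p\right)$)
$w = 9$ ($w = \left(\left(4 - 6 - 2 + 3 \cdot 1\right) + 4\right)^{2} = \left(\left(4 - 6 - 2 + 3\right) + 4\right)^{2} = \left(-1 + 4\right)^{2} = 3^{2} = 9$)
$w H + P{\left(6 \right)} = 9 \left(-63\right) + 5 = -567 + 5 = -562$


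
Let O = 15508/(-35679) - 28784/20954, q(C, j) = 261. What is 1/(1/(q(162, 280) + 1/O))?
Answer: 176054226441/675969484 ≈ 260.45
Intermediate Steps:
O = -675969484/373808883 (O = 15508*(-1/35679) - 28784*1/20954 = -15508/35679 - 14392/10477 = -675969484/373808883 ≈ -1.8083)
1/(1/(q(162, 280) + 1/O)) = 1/(1/(261 + 1/(-675969484/373808883))) = 1/(1/(261 - 373808883/675969484)) = 1/(1/(176054226441/675969484)) = 1/(675969484/176054226441) = 176054226441/675969484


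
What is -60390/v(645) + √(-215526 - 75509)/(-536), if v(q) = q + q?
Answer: -2013/43 - I*√291035/536 ≈ -46.814 - 1.0065*I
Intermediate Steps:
v(q) = 2*q
-60390/v(645) + √(-215526 - 75509)/(-536) = -60390/(2*645) + √(-215526 - 75509)/(-536) = -60390/1290 + √(-291035)*(-1/536) = -60390*1/1290 + (I*√291035)*(-1/536) = -2013/43 - I*√291035/536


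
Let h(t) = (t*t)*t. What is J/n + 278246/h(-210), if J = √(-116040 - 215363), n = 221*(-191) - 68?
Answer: -139123/4630500 - I*√331403/42279 ≈ -0.030045 - 0.013616*I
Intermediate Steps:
n = -42279 (n = -42211 - 68 = -42279)
h(t) = t³ (h(t) = t²*t = t³)
J = I*√331403 (J = √(-331403) = I*√331403 ≈ 575.68*I)
J/n + 278246/h(-210) = (I*√331403)/(-42279) + 278246/((-210)³) = (I*√331403)*(-1/42279) + 278246/(-9261000) = -I*√331403/42279 + 278246*(-1/9261000) = -I*√331403/42279 - 139123/4630500 = -139123/4630500 - I*√331403/42279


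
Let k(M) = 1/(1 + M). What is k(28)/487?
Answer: 1/14123 ≈ 7.0806e-5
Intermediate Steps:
k(28)/487 = 1/((1 + 28)*487) = (1/487)/29 = (1/29)*(1/487) = 1/14123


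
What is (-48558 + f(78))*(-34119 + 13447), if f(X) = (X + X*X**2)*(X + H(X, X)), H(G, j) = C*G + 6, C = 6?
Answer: -5414972559744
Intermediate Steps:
H(G, j) = 6 + 6*G (H(G, j) = 6*G + 6 = 6 + 6*G)
f(X) = (6 + 7*X)*(X + X**3) (f(X) = (X + X*X**2)*(X + (6 + 6*X)) = (X + X**3)*(6 + 7*X) = (6 + 7*X)*(X + X**3))
(-48558 + f(78))*(-34119 + 13447) = (-48558 + 78*(6 + 6*78**2 + 7*78 + 7*78**3))*(-34119 + 13447) = (-48558 + 78*(6 + 6*6084 + 546 + 7*474552))*(-20672) = (-48558 + 78*(6 + 36504 + 546 + 3321864))*(-20672) = (-48558 + 78*3358920)*(-20672) = (-48558 + 261995760)*(-20672) = 261947202*(-20672) = -5414972559744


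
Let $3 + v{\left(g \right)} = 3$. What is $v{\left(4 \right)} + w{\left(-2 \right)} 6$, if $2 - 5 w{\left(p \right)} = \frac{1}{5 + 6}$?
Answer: $\frac{126}{55} \approx 2.2909$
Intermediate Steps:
$v{\left(g \right)} = 0$ ($v{\left(g \right)} = -3 + 3 = 0$)
$w{\left(p \right)} = \frac{21}{55}$ ($w{\left(p \right)} = \frac{2}{5} - \frac{1}{5 \left(5 + 6\right)} = \frac{2}{5} - \frac{1}{5 \cdot 11} = \frac{2}{5} - \frac{1}{55} = \frac{21}{55}$)
$v{\left(4 \right)} + w{\left(-2 \right)} 6 = 0 + \frac{21}{55} \cdot 6 = 0 + \frac{126}{55} = \frac{126}{55}$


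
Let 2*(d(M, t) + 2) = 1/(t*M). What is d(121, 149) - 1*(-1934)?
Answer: 69664057/36058 ≈ 1932.0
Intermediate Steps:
d(M, t) = -2 + 1/(2*M*t) (d(M, t) = -2 + 1/(2*((t*M))) = -2 + 1/(2*((M*t))) = -2 + (1/(M*t))/2 = -2 + 1/(2*M*t))
d(121, 149) - 1*(-1934) = (-2 + (1/2)/(121*149)) - 1*(-1934) = (-2 + (1/2)*(1/121)*(1/149)) + 1934 = (-2 + 1/36058) + 1934 = -72115/36058 + 1934 = 69664057/36058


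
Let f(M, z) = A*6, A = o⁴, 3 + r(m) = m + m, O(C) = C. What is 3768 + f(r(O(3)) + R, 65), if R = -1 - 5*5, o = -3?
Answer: 4254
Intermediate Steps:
r(m) = -3 + 2*m (r(m) = -3 + (m + m) = -3 + 2*m)
R = -26 (R = -1 - 25 = -26)
A = 81 (A = (-3)⁴ = 81)
f(M, z) = 486 (f(M, z) = 81*6 = 486)
3768 + f(r(O(3)) + R, 65) = 3768 + 486 = 4254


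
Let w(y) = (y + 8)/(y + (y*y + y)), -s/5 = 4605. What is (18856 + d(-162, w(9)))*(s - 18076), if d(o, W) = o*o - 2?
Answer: -1853572898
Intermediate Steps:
s = -23025 (s = -5*4605 = -23025)
w(y) = (8 + y)/(y² + 2*y) (w(y) = (8 + y)/(y + (y² + y)) = (8 + y)/(y + (y + y²)) = (8 + y)/(y² + 2*y))
d(o, W) = -2 + o² (d(o, W) = o² - 2 = -2 + o²)
(18856 + d(-162, w(9)))*(s - 18076) = (18856 + (-2 + (-162)²))*(-23025 - 18076) = (18856 + (-2 + 26244))*(-41101) = (18856 + 26242)*(-41101) = 45098*(-41101) = -1853572898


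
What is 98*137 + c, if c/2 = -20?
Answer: 13386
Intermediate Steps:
c = -40 (c = 2*(-20) = -40)
98*137 + c = 98*137 - 40 = 13426 - 40 = 13386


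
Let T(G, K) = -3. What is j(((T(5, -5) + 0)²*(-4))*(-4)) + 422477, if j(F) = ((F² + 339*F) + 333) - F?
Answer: 492218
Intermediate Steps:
j(F) = 333 + F² + 338*F (j(F) = (333 + F² + 339*F) - F = 333 + F² + 338*F)
j(((T(5, -5) + 0)²*(-4))*(-4)) + 422477 = (333 + (((-3 + 0)²*(-4))*(-4))² + 338*(((-3 + 0)²*(-4))*(-4))) + 422477 = (333 + (((-3)²*(-4))*(-4))² + 338*(((-3)²*(-4))*(-4))) + 422477 = (333 + ((9*(-4))*(-4))² + 338*((9*(-4))*(-4))) + 422477 = (333 + (-36*(-4))² + 338*(-36*(-4))) + 422477 = (333 + 144² + 338*144) + 422477 = (333 + 20736 + 48672) + 422477 = 69741 + 422477 = 492218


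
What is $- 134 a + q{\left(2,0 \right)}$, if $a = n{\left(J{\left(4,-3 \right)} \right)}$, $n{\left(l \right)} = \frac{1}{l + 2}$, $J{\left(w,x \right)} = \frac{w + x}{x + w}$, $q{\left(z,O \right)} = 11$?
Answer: $- \frac{101}{3} \approx -33.667$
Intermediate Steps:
$J{\left(w,x \right)} = 1$ ($J{\left(w,x \right)} = \frac{w + x}{w + x} = 1$)
$n{\left(l \right)} = \frac{1}{2 + l}$
$a = \frac{1}{3}$ ($a = \frac{1}{2 + 1} = \frac{1}{3} \approx 0.33333$)
$- 134 a + q{\left(2,0 \right)} = \left(-134\right) \frac{1}{3} + 11 = - \frac{134}{3} + 11 = - \frac{101}{3}$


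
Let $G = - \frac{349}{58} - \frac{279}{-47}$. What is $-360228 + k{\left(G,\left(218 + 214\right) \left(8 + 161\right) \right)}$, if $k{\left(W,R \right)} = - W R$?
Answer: $- \frac{482923380}{1363} \approx -3.5431 \cdot 10^{5}$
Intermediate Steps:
$G = - \frac{221}{2726}$ ($G = \left(-349\right) \frac{1}{58} - - \frac{279}{47} = - \frac{349}{58} + \frac{279}{47} = - \frac{221}{2726} \approx -0.081071$)
$k{\left(W,R \right)} = - R W$
$-360228 + k{\left(G,\left(218 + 214\right) \left(8 + 161\right) \right)} = -360228 - \left(218 + 214\right) \left(8 + 161\right) \left(- \frac{221}{2726}\right) = -360228 - 432 \cdot 169 \left(- \frac{221}{2726}\right) = -360228 - 73008 \left(- \frac{221}{2726}\right) = -360228 + \frac{8067384}{1363} = - \frac{482923380}{1363}$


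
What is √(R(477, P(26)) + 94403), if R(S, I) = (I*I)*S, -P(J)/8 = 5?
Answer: √857603 ≈ 926.07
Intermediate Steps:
P(J) = -40 (P(J) = -8*5 = -40)
R(S, I) = S*I² (R(S, I) = I²*S = S*I²)
√(R(477, P(26)) + 94403) = √(477*(-40)² + 94403) = √(477*1600 + 94403) = √(763200 + 94403) = √857603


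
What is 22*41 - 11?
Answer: 891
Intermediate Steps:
22*41 - 11 = 902 - 11 = 891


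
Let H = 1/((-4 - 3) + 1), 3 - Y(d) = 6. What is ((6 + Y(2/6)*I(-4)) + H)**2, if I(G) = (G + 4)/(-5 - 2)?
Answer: 1225/36 ≈ 34.028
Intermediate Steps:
Y(d) = -3 (Y(d) = 3 - 1*6 = 3 - 6 = -3)
I(G) = -4/7 - G/7 (I(G) = (4 + G)/(-7) = (4 + G)*(-1/7) = -4/7 - G/7)
H = -1/6 (H = 1/(-7 + 1) = 1/(-6) = -1/6 ≈ -0.16667)
((6 + Y(2/6)*I(-4)) + H)**2 = ((6 - 3*(-4/7 - 1/7*(-4))) - 1/6)**2 = ((6 - 3*(-4/7 + 4/7)) - 1/6)**2 = ((6 - 3*0) - 1/6)**2 = ((6 + 0) - 1/6)**2 = (6 - 1/6)**2 = (35/6)**2 = 1225/36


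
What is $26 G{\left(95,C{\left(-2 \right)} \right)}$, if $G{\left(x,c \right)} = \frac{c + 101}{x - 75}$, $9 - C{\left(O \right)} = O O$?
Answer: $\frac{689}{5} \approx 137.8$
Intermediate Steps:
$C{\left(O \right)} = 9 - O^{2}$ ($C{\left(O \right)} = 9 - O O = 9 - O^{2}$)
$G{\left(x,c \right)} = \frac{101 + c}{-75 + x}$
$26 G{\left(95,C{\left(-2 \right)} \right)} = 26 \frac{101 + \left(9 - \left(-2\right)^{2}\right)}{-75 + 95} = 26 \frac{101 + \left(9 - 4\right)}{20} = 26 \frac{101 + 5}{20} = 26 \cdot \frac{1}{20} \cdot 106 = 26 \cdot \frac{53}{10} = \frac{689}{5}$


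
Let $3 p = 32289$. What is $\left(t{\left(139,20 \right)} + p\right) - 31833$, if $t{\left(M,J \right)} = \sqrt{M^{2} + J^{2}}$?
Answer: $-21070 + \sqrt{19721} \approx -20930.0$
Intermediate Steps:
$p = 10763$ ($p = \frac{1}{3} \cdot 32289 = 10763$)
$t{\left(M,J \right)} = \sqrt{J^{2} + M^{2}}$
$\left(t{\left(139,20 \right)} + p\right) - 31833 = \left(\sqrt{20^{2} + 139^{2}} + 10763\right) - 31833 = \left(\sqrt{400 + 19321} + 10763\right) - 31833 = \left(\sqrt{19721} + 10763\right) - 31833 = \left(10763 + \sqrt{19721}\right) - 31833 = -21070 + \sqrt{19721}$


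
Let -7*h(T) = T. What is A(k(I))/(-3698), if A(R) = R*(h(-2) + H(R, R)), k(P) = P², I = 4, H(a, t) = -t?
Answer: 880/12943 ≈ 0.067990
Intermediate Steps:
h(T) = -T/7
A(R) = R*(2/7 - R) (A(R) = R*(-⅐*(-2) - R) = R*(2/7 - R))
A(k(I))/(-3698) = ((⅐)*4²*(2 - 7*4²))/(-3698) = ((⅐)*16*(2 - 7*16))*(-1/3698) = ((⅐)*16*(2 - 112))*(-1/3698) = ((⅐)*16*(-110))*(-1/3698) = -1760/7*(-1/3698) = 880/12943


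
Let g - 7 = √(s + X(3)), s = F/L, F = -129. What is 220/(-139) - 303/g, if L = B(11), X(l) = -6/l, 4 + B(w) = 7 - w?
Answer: -806644/12927 + 202*√226/93 ≈ -29.747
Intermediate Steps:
B(w) = 3 - w (B(w) = -4 + (7 - w) = 3 - w)
L = -8 (L = 3 - 1*11 = 3 - 11 = -8)
s = 129/8 (s = -129/(-8) = -129*(-⅛) = 129/8 ≈ 16.125)
g = 7 + √226/4 (g = 7 + √(129/8 - 6/3) = 7 + √(129/8 - 6*⅓) = 7 + √(129/8 - 2) = 7 + √(113/8) = 7 + √226/4 ≈ 10.758)
220/(-139) - 303/g = 220/(-139) - 303/(7 + √226/4) = 220*(-1/139) - 303/(7 + √226/4) = -220/139 - 303/(7 + √226/4)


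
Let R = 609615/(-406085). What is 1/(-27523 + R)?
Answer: -81217/2235457414 ≈ -3.6331e-5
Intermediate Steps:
R = -121923/81217 (R = 609615*(-1/406085) = -121923/81217 ≈ -1.5012)
1/(-27523 + R) = 1/(-27523 - 121923/81217) = 1/(-2235457414/81217) = -81217/2235457414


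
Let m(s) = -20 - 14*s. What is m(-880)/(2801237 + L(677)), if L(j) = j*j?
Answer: 2050/543261 ≈ 0.0037735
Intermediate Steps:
L(j) = j²
m(-880)/(2801237 + L(677)) = (-20 - 14*(-880))/(2801237 + 677²) = (-20 + 12320)/(2801237 + 458329) = 12300/3259566 = 12300*(1/3259566) = 2050/543261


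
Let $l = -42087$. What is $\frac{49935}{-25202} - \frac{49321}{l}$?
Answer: $- \frac{858626503}{1060676574} \approx -0.80951$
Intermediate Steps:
$\frac{49935}{-25202} - \frac{49321}{l} = \frac{49935}{-25202} - \frac{49321}{-42087} = 49935 \left(- \frac{1}{25202}\right) - - \frac{49321}{42087} = - \frac{49935}{25202} + \frac{49321}{42087} = - \frac{858626503}{1060676574}$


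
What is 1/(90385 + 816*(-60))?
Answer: 1/41425 ≈ 2.4140e-5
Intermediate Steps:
1/(90385 + 816*(-60)) = 1/(90385 - 48960) = 1/41425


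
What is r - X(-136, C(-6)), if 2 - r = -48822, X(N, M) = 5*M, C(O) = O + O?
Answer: 48884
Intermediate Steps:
C(O) = 2*O
r = 48824 (r = 2 - 1*(-48822) = 2 + 48822 = 48824)
r - X(-136, C(-6)) = 48824 - 5*2*(-6) = 48824 - 5*(-12) = 48824 - 1*(-60) = 48824 + 60 = 48884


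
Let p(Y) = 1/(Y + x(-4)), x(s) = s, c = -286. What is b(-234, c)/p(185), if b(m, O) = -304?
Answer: -55024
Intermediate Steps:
p(Y) = 1/(-4 + Y) (p(Y) = 1/(Y - 4) = 1/(-4 + Y))
b(-234, c)/p(185) = -304/(1/(-4 + 185)) = -304/(1/181) = -304/1/181 = -304*181 = -55024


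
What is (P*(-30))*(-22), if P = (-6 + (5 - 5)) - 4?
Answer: -6600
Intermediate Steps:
P = -10 (P = (-6 + 0) - 4 = -6 - 4 = -10)
(P*(-30))*(-22) = -10*(-30)*(-22) = 300*(-22) = -6600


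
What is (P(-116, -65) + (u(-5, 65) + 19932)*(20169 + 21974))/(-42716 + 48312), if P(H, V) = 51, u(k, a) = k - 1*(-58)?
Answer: 421113953/2798 ≈ 1.5051e+5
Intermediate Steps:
u(k, a) = 58 + k (u(k, a) = k + 58 = 58 + k)
(P(-116, -65) + (u(-5, 65) + 19932)*(20169 + 21974))/(-42716 + 48312) = (51 + ((58 - 5) + 19932)*(20169 + 21974))/(-42716 + 48312) = (51 + (53 + 19932)*42143)/5596 = (51 + 19985*42143)*(1/5596) = (51 + 842227855)*(1/5596) = 842227906*(1/5596) = 421113953/2798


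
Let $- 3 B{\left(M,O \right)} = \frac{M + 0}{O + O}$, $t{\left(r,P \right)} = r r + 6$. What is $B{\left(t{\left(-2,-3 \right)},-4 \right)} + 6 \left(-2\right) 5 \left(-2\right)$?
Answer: $\frac{1445}{12} \approx 120.42$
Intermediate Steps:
$t{\left(r,P \right)} = 6 + r^{2}$ ($t{\left(r,P \right)} = r^{2} + 6 = 6 + r^{2}$)
$B{\left(M,O \right)} = - \frac{M}{6 O}$ ($B{\left(M,O \right)} = - \frac{\left(M + 0\right) \frac{1}{O + O}}{3} = - \frac{M \frac{1}{2 O}}{3} = - \frac{\frac{1}{2} M \frac{1}{O}}{3} = - \frac{M}{6 O}$)
$B{\left(t{\left(-2,-3 \right)},-4 \right)} + 6 \left(-2\right) 5 \left(-2\right) = - \frac{6 + \left(-2\right)^{2}}{6 \left(-4\right)} + 6 \left(-2\right) 5 \left(-2\right) = \left(- \frac{1}{6}\right) \left(6 + 4\right) \left(- \frac{1}{4}\right) + 6 \left(\left(-10\right) \left(-2\right)\right) = \left(- \frac{1}{6}\right) 10 \left(- \frac{1}{4}\right) + 6 \cdot 20 = \frac{5}{12} + 120 = \frac{1445}{12}$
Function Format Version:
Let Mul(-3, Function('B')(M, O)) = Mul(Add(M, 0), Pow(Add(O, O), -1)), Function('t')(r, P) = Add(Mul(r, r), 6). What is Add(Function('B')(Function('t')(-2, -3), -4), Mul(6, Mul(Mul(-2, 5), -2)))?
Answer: Rational(1445, 12) ≈ 120.42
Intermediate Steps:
Function('t')(r, P) = Add(6, Pow(r, 2)) (Function('t')(r, P) = Add(Pow(r, 2), 6) = Add(6, Pow(r, 2)))
Function('B')(M, O) = Mul(Rational(-1, 6), M, Pow(O, -1)) (Function('B')(M, O) = Mul(Rational(-1, 3), Mul(Add(M, 0), Pow(Add(O, O), -1))) = Mul(Rational(-1, 3), Mul(M, Pow(Mul(2, O), -1))) = Mul(Rational(-1, 3), Mul(M, Mul(Rational(1, 2), Pow(O, -1)))) = Mul(Rational(-1, 3), Mul(Rational(1, 2), M, Pow(O, -1))) = Mul(Rational(-1, 6), M, Pow(O, -1)))
Add(Function('B')(Function('t')(-2, -3), -4), Mul(6, Mul(Mul(-2, 5), -2))) = Add(Mul(Rational(-1, 6), Add(6, Pow(-2, 2)), Pow(-4, -1)), Mul(6, Mul(Mul(-2, 5), -2))) = Add(Mul(Rational(-1, 6), Add(6, 4), Rational(-1, 4)), Mul(6, Mul(-10, -2))) = Add(Mul(Rational(-1, 6), 10, Rational(-1, 4)), Mul(6, 20)) = Add(Rational(5, 12), 120) = Rational(1445, 12)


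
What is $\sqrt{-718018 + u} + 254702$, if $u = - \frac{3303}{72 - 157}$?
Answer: $254702 + \frac{i \sqrt{5187399295}}{85} \approx 2.547 \cdot 10^{5} + 847.34 i$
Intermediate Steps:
$u = \frac{3303}{85}$ ($u = - \frac{3303}{-85} = \left(-3303\right) \left(- \frac{1}{85}\right) = \frac{3303}{85} \approx 38.859$)
$\sqrt{-718018 + u} + 254702 = \sqrt{-718018 + \frac{3303}{85}} + 254702 = \sqrt{- \frac{61028227}{85}} + 254702 = \frac{i \sqrt{5187399295}}{85} + 254702 = 254702 + \frac{i \sqrt{5187399295}}{85}$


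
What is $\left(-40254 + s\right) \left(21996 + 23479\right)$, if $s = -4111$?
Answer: $-2017498375$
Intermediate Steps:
$\left(-40254 + s\right) \left(21996 + 23479\right) = \left(-40254 - 4111\right) \left(21996 + 23479\right) = \left(-44365\right) 45475 = -2017498375$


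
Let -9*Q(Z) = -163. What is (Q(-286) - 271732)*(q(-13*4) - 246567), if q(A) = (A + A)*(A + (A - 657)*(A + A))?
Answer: 19342585458775/9 ≈ 2.1492e+12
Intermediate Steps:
Q(Z) = 163/9 (Q(Z) = -⅑*(-163) = 163/9)
q(A) = 2*A*(A + 2*A*(-657 + A)) (q(A) = (2*A)*(A + (-657 + A)*(2*A)) = (2*A)*(A + 2*A*(-657 + A)) = 2*A*(A + 2*A*(-657 + A)))
(Q(-286) - 271732)*(q(-13*4) - 246567) = (163/9 - 271732)*((-13*4)²*(-2626 + 4*(-13*4)) - 246567) = -2445425*((-52)²*(-2626 + 4*(-52)) - 246567)/9 = -2445425*(2704*(-2626 - 208) - 246567)/9 = -2445425*(2704*(-2834) - 246567)/9 = -2445425*(-7663136 - 246567)/9 = -2445425/9*(-7909703) = 19342585458775/9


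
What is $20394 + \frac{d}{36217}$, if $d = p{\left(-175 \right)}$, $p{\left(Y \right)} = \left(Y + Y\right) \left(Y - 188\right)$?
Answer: $\frac{738736548}{36217} \approx 20398.0$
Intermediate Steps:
$p{\left(Y \right)} = 2 Y \left(-188 + Y\right)$
$d = 127050$ ($d = 2 \left(-175\right) \left(-188 - 175\right) = 2 \left(-175\right) \left(-363\right) = 127050$)
$20394 + \frac{d}{36217} = 20394 + \frac{127050}{36217} = \frac{738736548}{36217}$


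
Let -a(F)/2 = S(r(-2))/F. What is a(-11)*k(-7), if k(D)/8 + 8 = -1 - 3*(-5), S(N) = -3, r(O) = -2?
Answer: -288/11 ≈ -26.182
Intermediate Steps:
a(F) = 6/F (a(F) = -(-6)/F = 6/F)
k(D) = 48 (k(D) = -64 + 8*(-1 - 3*(-5)) = -64 + 8*(-1 - 1*(-15)) = -64 + 8*(-1 + 15) = -64 + 8*14 = -64 + 112 = 48)
a(-11)*k(-7) = (6/(-11))*48 = (6*(-1/11))*48 = -6/11*48 = -288/11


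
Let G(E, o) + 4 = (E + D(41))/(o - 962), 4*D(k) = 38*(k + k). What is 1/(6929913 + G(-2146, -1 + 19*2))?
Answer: 925/6410167192 ≈ 1.4430e-7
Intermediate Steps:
D(k) = 19*k (D(k) = (38*(k + k))/4 = (38*(2*k))/4 = (76*k)/4 = 19*k)
G(E, o) = -4 + (779 + E)/(-962 + o) (G(E, o) = -4 + (E + 19*41)/(o - 962) = -4 + (E + 779)/(-962 + o) = -4 + (779 + E)/(-962 + o))
1/(6929913 + G(-2146, -1 + 19*2)) = 1/(6929913 + (4627 - 2146 - 4*(-1 + 19*2))/(-962 + (-1 + 19*2))) = 1/(6929913 + (4627 - 2146 - 4*(-1 + 38))/(-962 + (-1 + 38))) = 1/(6929913 + (4627 - 2146 - 4*37)/(-962 + 37)) = 1/(6929913 + (4627 - 2146 - 148)/(-925)) = 1/(6929913 - 1/925*2333) = 1/(6929913 - 2333/925) = 1/(6410167192/925) = 925/6410167192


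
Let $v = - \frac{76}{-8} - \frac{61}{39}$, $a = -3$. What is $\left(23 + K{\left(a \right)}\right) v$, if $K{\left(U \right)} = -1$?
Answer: $\frac{6809}{39} \approx 174.59$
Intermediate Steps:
$v = \frac{619}{78}$ ($v = \left(-76\right) \left(- \frac{1}{8}\right) - \frac{61}{39} = \frac{19}{2} - \frac{61}{39} = \frac{619}{78} \approx 7.9359$)
$\left(23 + K{\left(a \right)}\right) v = \left(23 - 1\right) \frac{619}{78} = 22 \cdot \frac{619}{78} = \frac{6809}{39}$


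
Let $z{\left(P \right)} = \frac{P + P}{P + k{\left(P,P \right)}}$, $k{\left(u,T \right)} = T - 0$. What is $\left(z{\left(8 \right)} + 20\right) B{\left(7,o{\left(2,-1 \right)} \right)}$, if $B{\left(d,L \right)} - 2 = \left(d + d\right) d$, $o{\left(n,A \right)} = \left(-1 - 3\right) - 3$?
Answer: $2100$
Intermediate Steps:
$k{\left(u,T \right)} = T$ ($k{\left(u,T \right)} = T + 0 = T$)
$o{\left(n,A \right)} = -7$ ($o{\left(n,A \right)} = -4 - 3 = -7$)
$z{\left(P \right)} = 1$ ($z{\left(P \right)} = \frac{P + P}{P + P} = \frac{2 P}{2 P} = 2 P \frac{1}{2 P} = 1$)
$B{\left(d,L \right)} = 2 + 2 d^{2}$ ($B{\left(d,L \right)} = 2 + \left(d + d\right) d = 2 + 2 d d = 2 + 2 d^{2}$)
$\left(z{\left(8 \right)} + 20\right) B{\left(7,o{\left(2,-1 \right)} \right)} = \left(1 + 20\right) \left(2 + 2 \cdot 7^{2}\right) = 21 \left(2 + 2 \cdot 49\right) = 21 \left(2 + 98\right) = 21 \cdot 100 = 2100$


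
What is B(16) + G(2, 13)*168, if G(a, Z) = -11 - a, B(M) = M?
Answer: -2168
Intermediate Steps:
B(16) + G(2, 13)*168 = 16 + (-11 - 1*2)*168 = 16 + (-11 - 2)*168 = 16 - 13*168 = 16 - 2184 = -2168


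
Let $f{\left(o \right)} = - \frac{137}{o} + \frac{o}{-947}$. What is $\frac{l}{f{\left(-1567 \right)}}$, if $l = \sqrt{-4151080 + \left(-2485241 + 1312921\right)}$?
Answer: $\frac{7419745 i \sqrt{53234}}{1292614} \approx 1324.4 i$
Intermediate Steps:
$f{\left(o \right)} = - \frac{137}{o} - \frac{o}{947}$ ($f{\left(o \right)} = - \frac{137}{o} + o \left(- \frac{1}{947}\right) = - \frac{137}{o} - \frac{o}{947}$)
$l = 10 i \sqrt{53234}$ ($l = \sqrt{-4151080 - 1172320} = \sqrt{-5323400} = 10 i \sqrt{53234} \approx 2307.3 i$)
$\frac{l}{f{\left(-1567 \right)}} = \frac{10 i \sqrt{53234}}{- \frac{137}{-1567} - - \frac{1567}{947}} = \frac{10 i \sqrt{53234}}{\left(-137\right) \left(- \frac{1}{1567}\right) + \frac{1567}{947}} = \frac{10 i \sqrt{53234}}{\frac{137}{1567} + \frac{1567}{947}} = \frac{10 i \sqrt{53234}}{\frac{2585228}{1483949}} = 10 i \sqrt{53234} \cdot \frac{1483949}{2585228} = \frac{7419745 i \sqrt{53234}}{1292614}$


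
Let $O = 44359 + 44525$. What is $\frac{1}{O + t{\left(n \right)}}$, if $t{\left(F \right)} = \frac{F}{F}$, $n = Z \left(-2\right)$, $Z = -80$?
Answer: $\frac{1}{88885} \approx 1.125 \cdot 10^{-5}$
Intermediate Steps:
$n = 160$ ($n = \left(-80\right) \left(-2\right) = 160$)
$O = 88884$
$t{\left(F \right)} = 1$
$\frac{1}{O + t{\left(n \right)}} = \frac{1}{88884 + 1} = \frac{1}{88885}$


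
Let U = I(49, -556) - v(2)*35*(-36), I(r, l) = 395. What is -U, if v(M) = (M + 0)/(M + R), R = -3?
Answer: 2125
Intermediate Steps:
v(M) = M/(-3 + M) (v(M) = (M + 0)/(M - 3) = M/(-3 + M))
U = -2125 (U = 395 - (2/(-3 + 2))*35*(-36) = 395 - (2/(-1))*35*(-36) = 395 - (2*(-1))*35*(-36) = 395 - (-2*35)*(-36) = 395 - (-70)*(-36) = 395 - 1*2520 = 395 - 2520 = -2125)
-U = -1*(-2125) = 2125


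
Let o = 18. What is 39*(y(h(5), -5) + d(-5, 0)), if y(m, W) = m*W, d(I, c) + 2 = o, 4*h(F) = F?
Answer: 1521/4 ≈ 380.25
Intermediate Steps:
h(F) = F/4
d(I, c) = 16 (d(I, c) = -2 + 18 = 16)
y(m, W) = W*m
39*(y(h(5), -5) + d(-5, 0)) = 39*(-5*5/4 + 16) = 39*(-25/4 + 16) = 39*(39/4) = 1521/4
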